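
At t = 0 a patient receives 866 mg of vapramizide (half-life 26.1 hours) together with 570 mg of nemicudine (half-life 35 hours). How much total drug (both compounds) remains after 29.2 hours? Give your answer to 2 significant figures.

720 mg

vapramizide: 866 × (1/2)^(29.2/26.1) = 866 × (1/2)^1.1188 ≈ 398.78 mg.
nemicudine: 570 × (1/2)^(29.2/35) = 570 × (1/2)^0.83429 ≈ 319.69 mg.
Total = 398.78 + 319.69 ≈ 718.47 mg.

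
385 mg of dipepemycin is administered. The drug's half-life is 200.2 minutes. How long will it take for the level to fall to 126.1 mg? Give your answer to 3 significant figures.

322 minutes

Fraction remaining = 126.1/385 ≈ 0.32753.
n = log₂(385/126.1) = ln(3.0531)/ln 2 ≈ 1.6103 half-lives.
t = n × t½ = 1.6103 × 200.2 ≈ 322.38 minutes.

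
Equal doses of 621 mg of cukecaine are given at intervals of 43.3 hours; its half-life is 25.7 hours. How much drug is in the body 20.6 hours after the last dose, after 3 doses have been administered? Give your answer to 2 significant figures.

500 mg

The 3 doses were given 107.2, 63.9, 20.6 hours ago.
Total = 621·(1/2)^(107.2/25.7) + 621·(1/2)^(63.9/25.7) + 621·(1/2)^(20.6/25.7)
      = 34.469 + 110.82 + 356.29 ≈ 501.58 mg.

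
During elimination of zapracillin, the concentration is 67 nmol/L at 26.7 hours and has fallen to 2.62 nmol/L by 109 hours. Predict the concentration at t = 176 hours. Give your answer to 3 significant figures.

0.187 nmol/L

Over Δt = 109 − 26.7 = 82.3 hours, the level fell by a factor of 67/2.62 ≈ 25.573.
n = log₂(25.573) ≈ 4.6765 half-lives, so t½ = 82.3/4.6765 ≈ 17.599 hours.
From t = 109 to t = 176: 2.62 × (1/2)^((176−109)/17.599) ≈ 0.18717 nmol/L.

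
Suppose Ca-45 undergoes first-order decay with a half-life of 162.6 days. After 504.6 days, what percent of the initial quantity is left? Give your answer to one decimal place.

11.6%

n = 504.6/162.6 ≈ 3.1033 half-lives.
Fraction remaining = (1/2)^3.1033 ≈ 0.11636, i.e. 11.636%.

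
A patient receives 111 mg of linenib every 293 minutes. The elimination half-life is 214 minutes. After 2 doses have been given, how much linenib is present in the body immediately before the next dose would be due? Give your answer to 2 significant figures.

60 mg

The 2 doses were given 586, 293 minutes ago.
Total = 111·(1/2)^(586/214) + 111·(1/2)^(293/214)
      = 16.634 + 42.97 ≈ 59.604 mg.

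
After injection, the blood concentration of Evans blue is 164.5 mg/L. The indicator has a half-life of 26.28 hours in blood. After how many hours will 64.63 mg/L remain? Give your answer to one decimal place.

Fraction remaining = 64.63/164.5 ≈ 0.39289.
n = log₂(164.5/64.63) = ln(2.5453)/ln 2 ≈ 1.3478 half-lives.
t = n × t½ = 1.3478 × 26.28 ≈ 35.42 hours.

35.4 hours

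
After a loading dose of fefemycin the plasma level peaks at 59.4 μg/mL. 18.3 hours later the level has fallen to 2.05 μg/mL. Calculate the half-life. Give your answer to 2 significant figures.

3.8 hours

A/A₀ = 2.05/59.4 ≈ 0.034512.
n = log₂(28.976) ≈ 4.8568 half-lives elapsed in 18.3 hours.
t½ = 18.3/4.8568 ≈ 3.7679 hours.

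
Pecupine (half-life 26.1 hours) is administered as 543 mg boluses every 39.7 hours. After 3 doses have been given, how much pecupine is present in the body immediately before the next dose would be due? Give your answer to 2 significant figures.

The 3 doses were given 119.1, 79.4, 39.7 hours ago.
Total = 543·(1/2)^(119.1/26.1) + 543·(1/2)^(79.4/26.1) + 543·(1/2)^(39.7/26.1)
      = 22.969 + 65.921 + 189.2 ≈ 278.09 mg.

280 mg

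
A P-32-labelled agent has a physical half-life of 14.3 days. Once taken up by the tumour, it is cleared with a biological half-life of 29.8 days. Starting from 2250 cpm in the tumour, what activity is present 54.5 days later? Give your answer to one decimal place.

1/t_eff = 1/t_phys + 1/t_biol = 1/14.3 + 1/29.8 = 0.10349 per day.
t_eff = 14.3 × 29.8 / (14.3 + 29.8) ≈ 9.663 days.
Remaining = 2250 × (1/2)^(54.5/9.663) = 2250 × (1/2)^5.64 ≈ 45.119 cpm.

45.1 cpm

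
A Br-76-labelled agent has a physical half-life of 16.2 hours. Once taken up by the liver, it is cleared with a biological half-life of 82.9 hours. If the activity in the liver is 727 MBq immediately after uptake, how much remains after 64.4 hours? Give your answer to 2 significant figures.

1/t_eff = 1/t_phys + 1/t_biol = 1/16.2 + 1/82.9 = 0.073791 per hour.
t_eff = 16.2 × 82.9 / (16.2 + 82.9) ≈ 13.552 hours.
Remaining = 727 × (1/2)^(64.4/13.552) = 727 × (1/2)^4.7521 ≈ 26.977 MBq.

27 MBq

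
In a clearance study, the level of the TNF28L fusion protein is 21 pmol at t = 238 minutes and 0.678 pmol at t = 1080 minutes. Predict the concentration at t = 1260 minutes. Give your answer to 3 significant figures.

0.325 pmol

Over Δt = 1080 − 238 = 842 minutes, the level fell by a factor of 21/0.678 ≈ 30.973.
n = log₂(30.973) ≈ 4.953 half-lives, so t½ = 842/4.953 ≈ 170 minutes.
From t = 1080 to t = 1260: 0.678 × (1/2)^((1260−1080)/170) ≈ 0.32545 pmol.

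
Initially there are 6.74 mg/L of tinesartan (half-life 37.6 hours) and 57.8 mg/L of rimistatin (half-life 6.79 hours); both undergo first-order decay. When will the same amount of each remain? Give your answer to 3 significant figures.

25.7 hours

Set 6.74·(1/2)^(t/37.6) = 57.8·(1/2)^(t/6.79).
Taking log₂: log₂(6.74/57.8) = t·(1/37.6 − 1/6.79).
log₂(0.11661) = -3.1002; 1/37.6 − 1/6.79 = -0.12068.
t = -3.1002 / -0.12068 ≈ 25.69 hours.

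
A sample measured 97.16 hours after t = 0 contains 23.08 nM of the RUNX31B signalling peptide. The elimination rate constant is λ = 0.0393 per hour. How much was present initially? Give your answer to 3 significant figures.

1050 nM

t½ = ln 2 / λ = 0.69315 / 0.0393 ≈ 17.637 hours.
Number of half-lives elapsed: n = 97.16/17.637 ≈ 5.5088.
A₀ = A × 2^n = 23.08 × 2^5.5088 = 23.08 × 45.531 ≈ 1050.8 nM.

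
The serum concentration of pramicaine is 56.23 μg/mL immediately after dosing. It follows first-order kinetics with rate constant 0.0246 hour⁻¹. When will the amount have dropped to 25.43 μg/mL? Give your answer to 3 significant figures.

t½ = ln 2 / k = 0.69315 / 0.0246 ≈ 28.177 hours.
Fraction remaining = 25.43/56.23 ≈ 0.45225.
n = log₂(56.23/25.43) = ln(2.2112)/ln 2 ≈ 1.1448 half-lives.
t = n × t½ = 1.1448 × 28.177 ≈ 32.257 hours.

32.3 hours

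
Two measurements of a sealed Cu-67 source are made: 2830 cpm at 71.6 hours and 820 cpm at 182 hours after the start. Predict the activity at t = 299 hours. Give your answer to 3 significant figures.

221 cpm

Over Δt = 182 − 71.6 = 110.4 hours, the level fell by a factor of 2830/820 ≈ 3.4512.
n = log₂(3.4512) ≈ 1.7871 half-lives, so t½ = 110.4/1.7871 ≈ 61.776 hours.
From t = 182 to t = 299: 820 × (1/2)^((299−182)/61.776) ≈ 220.64 cpm.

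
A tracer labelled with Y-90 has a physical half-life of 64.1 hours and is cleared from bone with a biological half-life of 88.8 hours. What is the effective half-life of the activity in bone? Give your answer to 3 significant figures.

1/t_eff = 1/t_phys + 1/t_biol = 1/64.1 + 1/88.8 = 0.026862 per hour.
t_eff = 64.1 × 88.8 / (64.1 + 88.8) ≈ 37.227 hours.

37.2 hours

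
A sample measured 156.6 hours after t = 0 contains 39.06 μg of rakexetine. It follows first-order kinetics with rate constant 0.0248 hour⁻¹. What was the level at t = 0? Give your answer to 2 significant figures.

t½ = ln 2 / λ = 0.69315 / 0.0248 ≈ 27.949 hours.
Number of half-lives elapsed: n = 156.6/27.949 ≈ 5.603.
A₀ = A × 2^n = 39.06 × 2^5.603 = 39.06 × 48.603 ≈ 1898.4 μg.

1900 μg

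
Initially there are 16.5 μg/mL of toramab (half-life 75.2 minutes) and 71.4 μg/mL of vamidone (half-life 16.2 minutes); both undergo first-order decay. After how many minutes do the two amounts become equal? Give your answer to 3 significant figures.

Set 16.5·(1/2)^(t/75.2) = 71.4·(1/2)^(t/16.2).
Taking log₂: log₂(16.5/71.4) = t·(1/75.2 − 1/16.2).
log₂(0.23109) = -2.1135; 1/75.2 − 1/16.2 = -0.048431.
t = -2.1135 / -0.048431 ≈ 43.639 minutes.

43.6 minutes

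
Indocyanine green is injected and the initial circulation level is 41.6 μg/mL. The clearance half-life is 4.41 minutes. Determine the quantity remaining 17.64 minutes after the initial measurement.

Elapsed time is 4 half-lives (17.64/4.41).
Each half-life halves the amount: 41.6 × (1/2)^4 = 41.6/16 = 2.6 μg/mL.

2.6 μg/mL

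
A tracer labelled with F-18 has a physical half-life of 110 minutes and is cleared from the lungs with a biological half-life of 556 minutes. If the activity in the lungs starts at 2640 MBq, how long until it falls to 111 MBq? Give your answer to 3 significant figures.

1/t_eff = 1/t_phys + 1/t_biol = 1/110 + 1/556 = 0.010889 per minute.
t_eff = 110 × 556 / (110 + 556) ≈ 91.832 minutes.
n = log₂(2640/111) ≈ 4.5719; t = 4.5719 × 91.832 ≈ 419.85 minutes.

420 minutes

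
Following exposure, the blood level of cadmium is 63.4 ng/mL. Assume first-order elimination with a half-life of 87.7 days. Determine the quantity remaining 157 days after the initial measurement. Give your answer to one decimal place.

Number of half-lives: n = 157/87.7 ≈ 1.7902.
Remaining = 63.4 × (1/2)^1.7902 = 63.4 × 0.28913 ≈ 18.331 ng/mL.

18.3 ng/mL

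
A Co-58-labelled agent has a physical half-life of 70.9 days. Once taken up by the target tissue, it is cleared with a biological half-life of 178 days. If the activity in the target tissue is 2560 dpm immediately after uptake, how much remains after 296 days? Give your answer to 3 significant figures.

44.8 dpm

1/t_eff = 1/t_phys + 1/t_biol = 1/70.9 + 1/178 = 0.019722 per day.
t_eff = 70.9 × 178 / (70.9 + 178) ≈ 50.704 days.
Remaining = 2560 × (1/2)^(296/50.704) = 2560 × (1/2)^5.8378 ≈ 44.759 dpm.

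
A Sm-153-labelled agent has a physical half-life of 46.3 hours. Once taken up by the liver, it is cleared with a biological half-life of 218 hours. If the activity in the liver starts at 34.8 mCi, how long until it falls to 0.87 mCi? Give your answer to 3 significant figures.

203 hours

1/t_eff = 1/t_phys + 1/t_biol = 1/46.3 + 1/218 = 0.026185 per hour.
t_eff = 46.3 × 218 / (46.3 + 218) ≈ 38.189 hours.
n = log₂(34.8/0.87) ≈ 5.3219; t = 5.3219 × 38.189 ≈ 203.24 hours.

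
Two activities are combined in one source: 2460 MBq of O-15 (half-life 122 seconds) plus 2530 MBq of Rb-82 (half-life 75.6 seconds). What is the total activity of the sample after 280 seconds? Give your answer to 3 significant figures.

O-15: 2460 × (1/2)^(280/122) = 2460 × (1/2)^2.2951 ≈ 501.24 MBq.
Rb-82: 2530 × (1/2)^(280/75.6) = 2530 × (1/2)^3.7037 ≈ 194.18 MBq.
Total = 501.24 + 194.18 ≈ 695.42 MBq.

695 MBq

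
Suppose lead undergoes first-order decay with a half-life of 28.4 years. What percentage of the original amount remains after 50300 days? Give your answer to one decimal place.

50300 days = 137.808 years.
n = 137.808/28.4 ≈ 4.8524 half-lives.
Fraction remaining = (1/2)^4.8524 ≈ 0.034616, i.e. 3.4616%.

3.5%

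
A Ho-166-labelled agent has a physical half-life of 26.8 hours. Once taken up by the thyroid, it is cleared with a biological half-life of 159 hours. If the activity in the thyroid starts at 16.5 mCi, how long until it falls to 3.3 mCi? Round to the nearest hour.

1/t_eff = 1/t_phys + 1/t_biol = 1/26.8 + 1/159 = 0.043603 per hour.
t_eff = 26.8 × 159 / (26.8 + 159) ≈ 22.934 hours.
n = log₂(16.5/3.3) ≈ 2.3219; t = 2.3219 × 22.934 ≈ 53.252 hours.

53 hours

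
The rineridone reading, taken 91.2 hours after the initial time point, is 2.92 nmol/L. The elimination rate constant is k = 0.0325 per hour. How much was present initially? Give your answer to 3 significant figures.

t½ = ln 2 / k = 0.69315 / 0.0325 ≈ 21.328 hours.
Number of half-lives elapsed: n = 91.2/21.328 ≈ 4.2761.
A₀ = A × 2^n = 2.92 × 2^4.2761 = 2.92 × 19.375 ≈ 56.576 nmol/L.

56.6 nmol/L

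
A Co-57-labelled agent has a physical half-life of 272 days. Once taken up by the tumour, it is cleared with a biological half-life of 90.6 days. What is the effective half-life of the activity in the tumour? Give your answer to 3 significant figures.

1/t_eff = 1/t_phys + 1/t_biol = 1/272 + 1/90.6 = 0.014714 per day.
t_eff = 272 × 90.6 / (272 + 90.6) ≈ 67.962 days.

68.0 days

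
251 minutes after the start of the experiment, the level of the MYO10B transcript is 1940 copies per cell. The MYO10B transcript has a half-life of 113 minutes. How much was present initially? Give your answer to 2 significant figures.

9000 copies per cell

Number of half-lives elapsed: n = 251/113 ≈ 2.2212.
A₀ = A × 2^n = 1940 × 2^2.2212 = 1940 × 4.6629 ≈ 9046.1 copies per cell.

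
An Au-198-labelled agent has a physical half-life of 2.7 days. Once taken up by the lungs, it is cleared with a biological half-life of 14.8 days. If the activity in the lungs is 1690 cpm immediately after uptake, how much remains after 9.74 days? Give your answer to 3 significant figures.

1/t_eff = 1/t_phys + 1/t_biol = 1/2.7 + 1/14.8 = 0.43794 per day.
t_eff = 2.7 × 14.8 / (2.7 + 14.8) ≈ 2.2834 days.
Remaining = 1690 × (1/2)^(9.74/2.2834) = 1690 × (1/2)^4.2655 ≈ 87.87 cpm.

87.9 cpm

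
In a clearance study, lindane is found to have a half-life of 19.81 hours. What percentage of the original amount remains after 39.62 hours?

n = 39.62/19.81 ≈ 2 half-lives.
Fraction remaining = (1/2)^2 ≈ 0.25, i.e. 25%.

25%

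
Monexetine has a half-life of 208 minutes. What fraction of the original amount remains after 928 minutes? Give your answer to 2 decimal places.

n = 928/208 ≈ 4.4615 half-lives.
Fraction remaining = (1/2)^4.4615 ≈ 0.045388.

0.05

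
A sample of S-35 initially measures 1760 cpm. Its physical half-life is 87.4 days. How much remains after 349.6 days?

Elapsed time is 4 half-lives (349.6/87.4).
Each half-life halves the amount: 1760 × (1/2)^4 = 1760/16 = 110 cpm.

110 cpm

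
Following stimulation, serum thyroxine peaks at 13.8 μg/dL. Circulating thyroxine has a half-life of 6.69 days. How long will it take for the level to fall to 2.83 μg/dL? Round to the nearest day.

15 days

Fraction remaining = 2.83/13.8 ≈ 0.20507.
n = log₂(13.8/2.83) = ln(4.8763)/ln 2 ≈ 2.2858 half-lives.
t = n × t½ = 2.2858 × 6.69 ≈ 15.292 days.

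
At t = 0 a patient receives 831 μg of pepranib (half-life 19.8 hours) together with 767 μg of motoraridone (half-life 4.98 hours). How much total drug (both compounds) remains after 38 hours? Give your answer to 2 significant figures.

220 μg

pepranib: 831 × (1/2)^(38/19.8) = 831 × (1/2)^1.9192 ≈ 219.72 μg.
motoraridone: 767 × (1/2)^(38/4.98) = 767 × (1/2)^7.6305 ≈ 3.8706 μg.
Total = 219.72 + 3.8706 ≈ 223.59 μg.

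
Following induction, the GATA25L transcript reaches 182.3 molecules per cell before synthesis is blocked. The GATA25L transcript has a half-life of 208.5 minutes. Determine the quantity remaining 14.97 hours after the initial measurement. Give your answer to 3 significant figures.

9.20 molecules per cell

Convert the elapsed time: 14.97 hours = 898.2 minutes.
Number of half-lives: n = 898.2/208.5 ≈ 4.3079.
Remaining = 182.3 × (1/2)^4.3079 = 182.3 × 0.050488 ≈ 9.204 molecules per cell.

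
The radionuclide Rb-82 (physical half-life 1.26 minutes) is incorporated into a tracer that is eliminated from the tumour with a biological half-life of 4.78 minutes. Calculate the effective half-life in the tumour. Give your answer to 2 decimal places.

1/t_eff = 1/t_phys + 1/t_biol = 1/1.26 + 1/4.78 = 1.0029 per minute.
t_eff = 1.26 × 4.78 / (1.26 + 4.78) ≈ 0.99715 minutes.

1.00 minutes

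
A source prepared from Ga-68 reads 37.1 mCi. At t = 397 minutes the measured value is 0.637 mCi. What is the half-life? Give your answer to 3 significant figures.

67.7 minutes

A/A₀ = 0.637/37.1 ≈ 0.01717.
n = log₂(58.242) ≈ 5.864 half-lives elapsed in 397 minutes.
t½ = 397/5.864 ≈ 67.701 minutes.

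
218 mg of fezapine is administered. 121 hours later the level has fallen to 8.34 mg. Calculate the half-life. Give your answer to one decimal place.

25.7 hours

A/A₀ = 8.34/218 ≈ 0.038257.
n = log₂(26.139) ≈ 4.7081 half-lives elapsed in 121 hours.
t½ = 121/4.7081 ≈ 25.7 hours.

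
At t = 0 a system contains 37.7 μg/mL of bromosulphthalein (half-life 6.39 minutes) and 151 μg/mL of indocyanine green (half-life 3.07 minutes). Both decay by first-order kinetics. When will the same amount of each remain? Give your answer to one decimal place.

Set 37.7·(1/2)^(t/6.39) = 151·(1/2)^(t/3.07).
Taking log₂: log₂(37.7/151) = t·(1/6.39 − 1/3.07).
log₂(0.24967) = -2.0019; 1/6.39 − 1/3.07 = -0.16924.
t = -2.0019 / -0.16924 ≈ 11.829 minutes.

11.8 minutes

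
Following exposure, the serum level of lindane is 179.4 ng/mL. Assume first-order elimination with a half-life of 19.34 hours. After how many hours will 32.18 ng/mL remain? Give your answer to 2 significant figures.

48 hours

Fraction remaining = 32.18/179.4 ≈ 0.17938.
n = log₂(179.4/32.18) = ln(5.5749)/ln 2 ≈ 2.4789 half-lives.
t = n × t½ = 2.4789 × 19.34 ≈ 47.943 hours.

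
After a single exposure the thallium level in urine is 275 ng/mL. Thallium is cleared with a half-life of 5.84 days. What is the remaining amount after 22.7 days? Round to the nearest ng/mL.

Number of half-lives: n = 22.7/5.84 ≈ 3.887.
Remaining = 275 × (1/2)^3.887 = 275 × 0.067593 ≈ 18.588 ng/mL.

19 ng/mL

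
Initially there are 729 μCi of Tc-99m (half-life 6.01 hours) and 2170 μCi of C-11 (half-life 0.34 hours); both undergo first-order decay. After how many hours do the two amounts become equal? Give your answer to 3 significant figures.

Set 729·(1/2)^(t/6.01) = 2170·(1/2)^(t/0.34).
Taking log₂: log₂(729/2170) = t·(1/6.01 − 1/0.34).
log₂(0.33594) = -1.5737; 1/6.01 − 1/0.34 = -2.7748.
t = -1.5737 / -2.7748 ≈ 0.56714 hours.

0.567 hours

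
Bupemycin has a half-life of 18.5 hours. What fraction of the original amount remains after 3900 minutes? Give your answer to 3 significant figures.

0.0876

3900 minutes = 65 hours.
n = 65/18.5 ≈ 3.5135 half-lives.
Fraction remaining = (1/2)^3.5135 ≈ 0.087564.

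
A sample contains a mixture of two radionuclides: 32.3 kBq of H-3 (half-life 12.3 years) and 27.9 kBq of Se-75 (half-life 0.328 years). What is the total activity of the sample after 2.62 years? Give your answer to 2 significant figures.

H-3: 32.3 × (1/2)^(2.62/12.3) = 32.3 × (1/2)^0.21301 ≈ 27.866 kBq.
Se-75: 27.9 × (1/2)^(2.62/0.328) = 27.9 × (1/2)^7.9878 ≈ 0.10991 kBq.
Total = 27.866 + 0.10991 ≈ 27.976 kBq.

28 kBq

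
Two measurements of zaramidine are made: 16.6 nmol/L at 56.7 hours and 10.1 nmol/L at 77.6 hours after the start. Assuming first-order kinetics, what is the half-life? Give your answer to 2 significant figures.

29 hours

Over Δt = 77.6 − 56.7 = 20.9 hours, the level fell by a factor of 16.6/10.1 ≈ 1.6436.
n = log₂(1.6436) ≈ 0.71683 half-lives, so t½ = 20.9/0.71683 ≈ 29.156 hours.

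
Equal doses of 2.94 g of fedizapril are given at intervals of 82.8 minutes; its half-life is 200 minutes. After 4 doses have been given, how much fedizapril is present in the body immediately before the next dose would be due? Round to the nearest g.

6 g

The 4 doses were given 331.2, 248.4, 165.6, 82.8 minutes ago.
Total = 2.94·(1/2)^(331.2/200) + 2.94·(1/2)^(248.4/200) + 2.94·(1/2)^(165.6/200) + 2.94·(1/2)^(82.8/200)
      = 0.93291 + 1.243 + 1.6561 + 2.2066 ≈ 6.0386 g.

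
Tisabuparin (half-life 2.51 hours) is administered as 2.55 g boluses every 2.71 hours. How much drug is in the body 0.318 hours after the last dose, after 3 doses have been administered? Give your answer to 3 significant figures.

The 3 doses were given 5.738, 3.028, 0.318 hours ago.
Total = 2.55·(1/2)^(5.738/2.51) + 2.55·(1/2)^(3.028/2.51) + 2.55·(1/2)^(0.318/2.51)
      = 0.52284 + 1.1051 + 2.3356 ≈ 3.9635 g.

3.96 g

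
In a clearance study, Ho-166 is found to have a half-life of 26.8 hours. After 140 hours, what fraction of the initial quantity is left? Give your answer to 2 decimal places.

0.03

n = 140/26.8 ≈ 5.2239 half-lives.
Fraction remaining = (1/2)^5.2239 ≈ 0.026758.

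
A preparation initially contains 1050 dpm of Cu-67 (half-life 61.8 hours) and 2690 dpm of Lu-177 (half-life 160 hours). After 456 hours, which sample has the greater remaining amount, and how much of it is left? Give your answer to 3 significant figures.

Lu-177, 373 dpm

Cu-67: 1050 × (1/2)^7.3786 ≈ 6.3095 dpm.
Lu-177: 2690 × (1/2)^2.85 ≈ 373.09 dpm.
Lu-177 has more remaining, at ≈ 373.09 dpm.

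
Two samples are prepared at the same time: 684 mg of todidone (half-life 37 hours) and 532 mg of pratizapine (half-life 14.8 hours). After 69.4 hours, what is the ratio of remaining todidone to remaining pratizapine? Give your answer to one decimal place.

todidone: 684 × (1/2)^(69.4/37) = 684 × (1/2)^1.8757 ≈ 186.39 mg.
pratizapine: 532 × (1/2)^(69.4/14.8) = 532 × (1/2)^4.6892 ≈ 20.622 mg.
Ratio ≈ 186.39 / 20.622 ≈ 9.0385.

9.0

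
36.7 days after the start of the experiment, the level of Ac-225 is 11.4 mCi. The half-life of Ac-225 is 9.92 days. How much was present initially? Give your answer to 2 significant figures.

150 mCi

Number of half-lives elapsed: n = 36.7/9.92 ≈ 3.6996.
A₀ = A × 2^n = 11.4 × 2^3.6996 = 11.4 × 12.992 ≈ 148.11 mCi.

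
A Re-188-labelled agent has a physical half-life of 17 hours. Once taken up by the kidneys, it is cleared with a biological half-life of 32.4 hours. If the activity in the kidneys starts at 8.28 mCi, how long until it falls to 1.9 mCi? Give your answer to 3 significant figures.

23.7 hours

1/t_eff = 1/t_phys + 1/t_biol = 1/17 + 1/32.4 = 0.089688 per hour.
t_eff = 17 × 32.4 / (17 + 32.4) ≈ 11.15 hours.
n = log₂(8.28/1.9) ≈ 2.1236; t = 2.1236 × 11.15 ≈ 23.678 hours.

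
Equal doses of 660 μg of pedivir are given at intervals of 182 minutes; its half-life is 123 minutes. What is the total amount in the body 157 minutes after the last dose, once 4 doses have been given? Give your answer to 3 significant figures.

418 μg

The 4 doses were given 703, 521, 339, 157 minutes ago.
Total = 660·(1/2)^(703/123) + 660·(1/2)^(521/123) + 660·(1/2)^(339/123) + 660·(1/2)^(157/123)
      = 12.561 + 35.031 + 97.696 + 272.46 ≈ 417.75 μg.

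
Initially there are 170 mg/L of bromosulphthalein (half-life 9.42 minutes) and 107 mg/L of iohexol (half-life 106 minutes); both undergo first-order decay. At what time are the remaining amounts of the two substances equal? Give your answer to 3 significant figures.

6.91 minutes

Set 170·(1/2)^(t/9.42) = 107·(1/2)^(t/106).
Taking log₂: log₂(170/107) = t·(1/9.42 − 1/106).
log₂(1.5888) = 0.66792; 1/9.42 − 1/106 = 0.096723.
t = 0.66792 / 0.096723 ≈ 6.9055 minutes.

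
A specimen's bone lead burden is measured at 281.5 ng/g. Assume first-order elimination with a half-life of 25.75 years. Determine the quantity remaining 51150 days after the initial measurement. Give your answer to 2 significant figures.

6.5 ng/g

Convert the elapsed time: 51150 days = 140.137 years.
Number of half-lives: n = 140.137/25.75 ≈ 5.4422.
Remaining = 281.5 × (1/2)^5.4422 = 281.5 × 0.023 ≈ 6.4745 ng/g.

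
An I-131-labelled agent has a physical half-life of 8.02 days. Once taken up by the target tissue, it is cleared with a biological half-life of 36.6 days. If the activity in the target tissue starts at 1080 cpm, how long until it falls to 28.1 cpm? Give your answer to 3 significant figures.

34.6 days

1/t_eff = 1/t_phys + 1/t_biol = 1/8.02 + 1/36.6 = 0.15201 per day.
t_eff = 8.02 × 36.6 / (8.02 + 36.6) ≈ 6.5785 days.
n = log₂(1080/28.1) ≈ 5.2643; t = 5.2643 × 6.5785 ≈ 34.631 days.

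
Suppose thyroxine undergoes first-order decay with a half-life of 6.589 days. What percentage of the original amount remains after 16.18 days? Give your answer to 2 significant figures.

18%

n = 16.18/6.589 ≈ 2.4556 half-lives.
Fraction remaining = (1/2)^2.4556 ≈ 0.1823, i.e. 18.23%.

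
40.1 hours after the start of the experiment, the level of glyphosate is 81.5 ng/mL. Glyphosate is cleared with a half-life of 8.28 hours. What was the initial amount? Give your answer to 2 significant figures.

2300 ng/mL

Number of half-lives elapsed: n = 40.1/8.28 ≈ 4.843.
A₀ = A × 2^n = 81.5 × 2^4.843 = 81.5 × 28.7 ≈ 2339.1 ng/mL.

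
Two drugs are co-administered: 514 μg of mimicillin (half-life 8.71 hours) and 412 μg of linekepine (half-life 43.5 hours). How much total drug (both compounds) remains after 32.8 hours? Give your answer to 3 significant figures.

282 μg

mimicillin: 514 × (1/2)^(32.8/8.71) = 514 × (1/2)^3.7658 ≈ 37.788 μg.
linekepine: 412 × (1/2)^(32.8/43.5) = 412 × (1/2)^0.75402 ≈ 244.29 μg.
Total = 37.788 + 244.29 ≈ 282.08 μg.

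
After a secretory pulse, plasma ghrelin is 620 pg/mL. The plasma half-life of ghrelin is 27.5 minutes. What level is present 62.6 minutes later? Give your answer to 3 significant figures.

Number of half-lives: n = 62.6/27.5 ≈ 2.2764.
Remaining = 620 × (1/2)^2.2764 = 620 × 0.20642 ≈ 127.98 pg/mL.

128 pg/mL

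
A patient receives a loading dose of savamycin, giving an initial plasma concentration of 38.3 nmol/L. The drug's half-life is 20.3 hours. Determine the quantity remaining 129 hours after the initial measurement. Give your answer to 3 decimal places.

Number of half-lives: n = 129/20.3 ≈ 6.3547.
Remaining = 38.3 × (1/2)^6.3547 = 38.3 × 0.012219 ≈ 0.468 nmol/L.

0.468 nmol/L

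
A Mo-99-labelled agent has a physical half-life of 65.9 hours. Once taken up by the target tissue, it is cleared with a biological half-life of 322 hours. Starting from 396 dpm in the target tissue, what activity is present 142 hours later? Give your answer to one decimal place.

1/t_eff = 1/t_phys + 1/t_biol = 1/65.9 + 1/322 = 0.01828 per hour.
t_eff = 65.9 × 322 / (65.9 + 322) ≈ 54.704 hours.
Remaining = 396 × (1/2)^(142/54.704) = 396 × (1/2)^2.5958 ≈ 65.507 dpm.

65.5 dpm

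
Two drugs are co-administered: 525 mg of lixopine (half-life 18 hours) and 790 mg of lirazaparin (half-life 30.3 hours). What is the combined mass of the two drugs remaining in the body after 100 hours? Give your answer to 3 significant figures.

lixopine: 525 × (1/2)^(100/18) = 525 × (1/2)^5.5556 ≈ 11.163 mg.
lirazaparin: 790 × (1/2)^(100/30.3) = 790 × (1/2)^3.3003 ≈ 80.192 mg.
Total = 11.163 + 80.192 ≈ 91.354 mg.

91.4 mg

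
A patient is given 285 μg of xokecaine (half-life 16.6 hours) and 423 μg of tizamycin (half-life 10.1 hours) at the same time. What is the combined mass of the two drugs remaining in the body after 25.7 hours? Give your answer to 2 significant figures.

170 μg

xokecaine: 285 × (1/2)^(25.7/16.6) = 285 × (1/2)^1.5482 ≈ 97.452 μg.
tizamycin: 423 × (1/2)^(25.7/10.1) = 423 × (1/2)^2.5446 ≈ 72.503 μg.
Total = 97.452 + 72.503 ≈ 169.95 μg.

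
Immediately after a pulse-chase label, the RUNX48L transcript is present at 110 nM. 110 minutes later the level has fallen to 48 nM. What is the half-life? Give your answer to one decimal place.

A/A₀ = 48/110 ≈ 0.43636.
n = log₂(2.2917) ≈ 1.1964 half-lives elapsed in 110 minutes.
t½ = 110/1.1964 ≈ 91.943 minutes.

91.9 minutes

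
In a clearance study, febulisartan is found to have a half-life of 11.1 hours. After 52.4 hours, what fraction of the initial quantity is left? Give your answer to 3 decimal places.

0.038

n = 52.4/11.1 ≈ 4.7207 half-lives.
Fraction remaining = (1/2)^4.7207 ≈ 0.037925.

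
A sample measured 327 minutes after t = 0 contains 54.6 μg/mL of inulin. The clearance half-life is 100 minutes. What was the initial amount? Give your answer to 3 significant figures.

Number of half-lives elapsed: n = 327/100 ≈ 3.27.
A₀ = A × 2^n = 54.6 × 2^3.27 = 54.6 × 9.6465 ≈ 526.7 μg/mL.

527 μg/mL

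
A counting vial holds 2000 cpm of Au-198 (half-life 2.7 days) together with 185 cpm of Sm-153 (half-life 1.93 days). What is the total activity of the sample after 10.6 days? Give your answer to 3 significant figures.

136 cpm

Au-198: 2000 × (1/2)^(10.6/2.7) = 2000 × (1/2)^3.9259 ≈ 131.59 cpm.
Sm-153: 185 × (1/2)^(10.6/1.93) = 185 × (1/2)^5.4922 ≈ 4.11 cpm.
Total = 131.59 + 4.11 ≈ 135.7 cpm.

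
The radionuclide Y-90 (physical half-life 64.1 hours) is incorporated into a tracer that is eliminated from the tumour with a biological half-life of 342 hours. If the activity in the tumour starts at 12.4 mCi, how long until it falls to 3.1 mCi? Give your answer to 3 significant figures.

1/t_eff = 1/t_phys + 1/t_biol = 1/64.1 + 1/342 = 0.018525 per hour.
t_eff = 64.1 × 342 / (64.1 + 342) ≈ 53.982 hours.
n = log₂(12.4/3.1) ≈ 2; t = 2 × 53.982 ≈ 107.96 hours.

108 hours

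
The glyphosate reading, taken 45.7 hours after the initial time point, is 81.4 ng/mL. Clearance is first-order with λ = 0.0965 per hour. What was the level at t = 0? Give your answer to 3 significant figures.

6700 ng/mL

t½ = ln 2 / λ = 0.69315 / 0.0965 ≈ 7.1829 hours.
Number of half-lives elapsed: n = 45.7/7.1829 ≈ 6.3624.
A₀ = A × 2^n = 81.4 × 2^6.3624 = 81.4 × 82.274 ≈ 6697.1 ng/mL.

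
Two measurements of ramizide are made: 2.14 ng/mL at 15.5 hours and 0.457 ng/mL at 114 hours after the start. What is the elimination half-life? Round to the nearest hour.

44 hours

Over Δt = 114 − 15.5 = 98.5 hours, the level fell by a factor of 2.14/0.457 ≈ 4.6827.
n = log₂(4.6827) ≈ 2.2273 half-lives, so t½ = 98.5/2.2273 ≈ 44.223 hours.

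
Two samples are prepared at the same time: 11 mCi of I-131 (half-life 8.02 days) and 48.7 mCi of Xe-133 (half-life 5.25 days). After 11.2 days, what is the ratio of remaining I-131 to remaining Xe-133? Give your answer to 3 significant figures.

0.376

I-131: 11 × (1/2)^(11.2/8.02) = 11 × (1/2)^1.3965 ≈ 4.1783 mCi.
Xe-133: 48.7 × (1/2)^(11.2/5.25) = 48.7 × (1/2)^2.1333 ≈ 11.1 mCi.
Ratio ≈ 4.1783 / 11.1 ≈ 0.37642.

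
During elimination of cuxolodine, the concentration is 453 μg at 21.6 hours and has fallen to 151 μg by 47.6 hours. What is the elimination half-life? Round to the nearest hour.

16 hours

Over Δt = 47.6 − 21.6 = 26 hours, the level fell by a factor of 453/151 ≈ 3.
n = log₂(3) ≈ 1.585 half-lives, so t½ = 26/1.585 ≈ 16.404 hours.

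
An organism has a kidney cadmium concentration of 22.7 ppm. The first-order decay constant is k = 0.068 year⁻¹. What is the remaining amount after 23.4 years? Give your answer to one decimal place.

t½ = ln 2 / k = 0.69315 / 0.068 ≈ 10.193 years.
Number of half-lives: n = 23.4/10.193 ≈ 2.2956.
Remaining = 22.7 × (1/2)^2.2956 = 22.7 × 0.20368 ≈ 4.6236 ppm.

4.6 ppm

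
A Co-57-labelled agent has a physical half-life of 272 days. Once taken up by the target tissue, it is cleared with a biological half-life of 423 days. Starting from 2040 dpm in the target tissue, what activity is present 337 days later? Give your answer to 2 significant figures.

1/t_eff = 1/t_phys + 1/t_biol = 1/272 + 1/423 = 0.0060405 per day.
t_eff = 272 × 423 / (272 + 423) ≈ 165.55 days.
Remaining = 2040 × (1/2)^(337/165.55) = 2040 × (1/2)^2.0357 ≈ 497.55 dpm.

500 dpm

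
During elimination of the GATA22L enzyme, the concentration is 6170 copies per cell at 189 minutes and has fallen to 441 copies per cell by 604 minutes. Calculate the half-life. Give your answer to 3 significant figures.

Over Δt = 604 − 189 = 415 minutes, the level fell by a factor of 6170/441 ≈ 13.991.
n = log₂(13.991) ≈ 3.8064 half-lives, so t½ = 415/3.8064 ≈ 109.03 minutes.

109 minutes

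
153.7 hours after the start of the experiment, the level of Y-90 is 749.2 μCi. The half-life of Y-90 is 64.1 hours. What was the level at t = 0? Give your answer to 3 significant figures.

Number of half-lives elapsed: n = 153.7/64.1 ≈ 2.3978.
A₀ = A × 2^n = 749.2 × 2^2.3978 = 749.2 × 5.27 ≈ 3948.3 μCi.

3950 μCi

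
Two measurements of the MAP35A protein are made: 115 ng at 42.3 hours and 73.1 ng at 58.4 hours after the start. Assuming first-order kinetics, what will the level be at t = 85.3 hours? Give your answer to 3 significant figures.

Over Δt = 58.4 − 42.3 = 16.1 hours, the level fell by a factor of 115/73.1 ≈ 1.5732.
n = log₂(1.5732) ≈ 0.65369 half-lives, so t½ = 16.1/0.65369 ≈ 24.629 hours.
From t = 58.4 to t = 85.3: 73.1 × (1/2)^((85.3−58.4)/24.629) ≈ 34.287 ng.

34.3 ng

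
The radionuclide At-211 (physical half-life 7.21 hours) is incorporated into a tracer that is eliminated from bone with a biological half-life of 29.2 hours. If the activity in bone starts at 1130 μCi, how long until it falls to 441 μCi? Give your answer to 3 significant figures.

7.85 hours

1/t_eff = 1/t_phys + 1/t_biol = 1/7.21 + 1/29.2 = 0.17294 per hour.
t_eff = 7.21 × 29.2 / (7.21 + 29.2) ≈ 5.7823 hours.
n = log₂(1130/441) ≈ 1.3575; t = 1.3575 × 5.7823 ≈ 7.8493 hours.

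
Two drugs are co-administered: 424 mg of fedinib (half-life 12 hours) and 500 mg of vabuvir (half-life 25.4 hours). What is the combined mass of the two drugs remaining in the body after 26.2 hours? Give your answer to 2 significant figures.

340 mg

fedinib: 424 × (1/2)^(26.2/12) = 424 × (1/2)^2.1833 ≈ 93.351 mg.
vabuvir: 500 × (1/2)^(26.2/25.4) = 500 × (1/2)^1.0315 ≈ 244.6 mg.
Total = 93.351 + 244.6 ≈ 337.95 mg.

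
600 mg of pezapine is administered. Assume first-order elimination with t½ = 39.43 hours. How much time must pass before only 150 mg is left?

78.86 hours

150/600 = 1/4, so 2 half-lives have elapsed.
t = 2 × 39.43 = 78.86 hours.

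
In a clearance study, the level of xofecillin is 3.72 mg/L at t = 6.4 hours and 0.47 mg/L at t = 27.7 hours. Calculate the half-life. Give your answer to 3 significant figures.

7.14 hours

Over Δt = 27.7 − 6.4 = 21.3 hours, the level fell by a factor of 3.72/0.47 ≈ 7.9149.
n = log₂(7.9149) ≈ 2.9846 half-lives, so t½ = 21.3/2.9846 ≈ 7.1367 hours.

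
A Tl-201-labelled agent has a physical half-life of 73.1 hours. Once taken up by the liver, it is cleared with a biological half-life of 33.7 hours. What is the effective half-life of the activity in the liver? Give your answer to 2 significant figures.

1/t_eff = 1/t_phys + 1/t_biol = 1/73.1 + 1/33.7 = 0.043353 per hour.
t_eff = 73.1 × 33.7 / (73.1 + 33.7) ≈ 23.066 hours.

23 hours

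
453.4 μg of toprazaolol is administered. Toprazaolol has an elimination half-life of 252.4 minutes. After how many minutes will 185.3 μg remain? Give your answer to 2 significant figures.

330 minutes

Fraction remaining = 185.3/453.4 ≈ 0.40869.
n = log₂(453.4/185.3) = ln(2.4468)/ln 2 ≈ 1.2909 half-lives.
t = n × t½ = 1.2909 × 252.4 ≈ 325.83 minutes.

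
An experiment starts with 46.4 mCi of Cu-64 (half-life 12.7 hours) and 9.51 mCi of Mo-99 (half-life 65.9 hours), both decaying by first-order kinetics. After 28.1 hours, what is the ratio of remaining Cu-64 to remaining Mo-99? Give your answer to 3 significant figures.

1.41

Cu-64: 46.4 × (1/2)^(28.1/12.7) = 46.4 × (1/2)^2.2126 ≈ 10.011 mCi.
Mo-99: 9.51 × (1/2)^(28.1/65.9) = 9.51 × (1/2)^0.4264 ≈ 7.0765 mCi.
Ratio ≈ 10.011 / 7.0765 ≈ 1.4146.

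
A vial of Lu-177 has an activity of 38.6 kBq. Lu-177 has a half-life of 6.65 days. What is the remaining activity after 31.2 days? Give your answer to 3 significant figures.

1.49 kBq

Number of half-lives: n = 31.2/6.65 ≈ 4.6917.
Remaining = 38.6 × (1/2)^4.6917 = 38.6 × 0.038694 ≈ 1.4936 kBq.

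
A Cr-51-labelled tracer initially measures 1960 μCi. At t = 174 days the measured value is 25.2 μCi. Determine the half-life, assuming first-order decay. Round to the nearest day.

28 days

A/A₀ = 25.2/1960 ≈ 0.012857.
n = log₂(77.778) ≈ 6.2813 half-lives elapsed in 174 days.
t½ = 174/6.2813 ≈ 27.701 days.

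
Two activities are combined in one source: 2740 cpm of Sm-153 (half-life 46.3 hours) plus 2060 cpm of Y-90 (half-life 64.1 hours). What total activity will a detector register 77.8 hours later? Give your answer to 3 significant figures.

1740 cpm

Sm-153: 2740 × (1/2)^(77.8/46.3) = 2740 × (1/2)^1.6803 ≈ 854.9 cpm.
Y-90: 2060 × (1/2)^(77.8/64.1) = 2060 × (1/2)^1.2137 ≈ 888.17 cpm.
Total = 854.9 + 888.17 ≈ 1743.1 cpm.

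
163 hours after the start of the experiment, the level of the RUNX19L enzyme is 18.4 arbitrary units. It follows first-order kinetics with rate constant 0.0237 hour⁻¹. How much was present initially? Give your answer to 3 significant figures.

876 arbitrary units

t½ = ln 2 / k = 0.69315 / 0.0237 ≈ 29.247 hours.
Number of half-lives elapsed: n = 163/29.247 ≈ 5.5733.
A₀ = A × 2^n = 18.4 × 2^5.5733 = 18.4 × 47.613 ≈ 876.07 arbitrary units.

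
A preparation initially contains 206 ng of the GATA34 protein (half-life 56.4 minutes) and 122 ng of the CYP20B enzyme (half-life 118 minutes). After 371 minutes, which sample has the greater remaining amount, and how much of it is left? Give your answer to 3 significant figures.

CYP20B enzyme, 13.8 ng

GATA34 protein: 206 × (1/2)^6.578 ≈ 2.1562 ng.
CYP20B enzyme: 122 × (1/2)^3.1441 ≈ 13.801 ng.
CYP20B enzyme has more remaining, at ≈ 13.801 ng.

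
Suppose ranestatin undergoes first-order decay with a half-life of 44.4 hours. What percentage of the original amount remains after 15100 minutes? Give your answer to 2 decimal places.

15100 minutes = 251.667 hours.
n = 251.667/44.4 ≈ 5.6682 half-lives.
Fraction remaining = (1/2)^5.6682 ≈ 0.019666, i.e. 1.9666%.

1.97%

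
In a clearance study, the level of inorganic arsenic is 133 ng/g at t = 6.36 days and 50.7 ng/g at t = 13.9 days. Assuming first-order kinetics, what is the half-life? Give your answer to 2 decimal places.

Over Δt = 13.9 − 6.36 = 7.54 days, the level fell by a factor of 133/50.7 ≈ 2.6233.
n = log₂(2.6233) ≈ 1.3914 half-lives, so t½ = 7.54/1.3914 ≈ 5.4191 days.

5.42 days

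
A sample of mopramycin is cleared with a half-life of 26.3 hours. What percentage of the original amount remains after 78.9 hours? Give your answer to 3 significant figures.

n = 78.9/26.3 ≈ 3 half-lives.
Fraction remaining = (1/2)^3 ≈ 0.125, i.e. 12.5%.

12.5%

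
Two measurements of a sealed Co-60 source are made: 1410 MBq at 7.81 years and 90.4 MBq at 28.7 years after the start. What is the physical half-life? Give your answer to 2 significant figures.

Over Δt = 28.7 − 7.81 = 20.89 years, the level fell by a factor of 1410/90.4 ≈ 15.597.
n = log₂(15.597) ≈ 3.9632 half-lives, so t½ = 20.89/3.9632 ≈ 5.271 years.

5.3 years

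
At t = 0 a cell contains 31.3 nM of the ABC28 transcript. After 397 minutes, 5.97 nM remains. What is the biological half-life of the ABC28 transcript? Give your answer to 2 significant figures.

A/A₀ = 5.97/31.3 ≈ 0.19073.
n = log₂(5.2429) ≈ 2.3904 half-lives elapsed in 397 minutes.
t½ = 397/2.3904 ≈ 166.08 minutes.

170 minutes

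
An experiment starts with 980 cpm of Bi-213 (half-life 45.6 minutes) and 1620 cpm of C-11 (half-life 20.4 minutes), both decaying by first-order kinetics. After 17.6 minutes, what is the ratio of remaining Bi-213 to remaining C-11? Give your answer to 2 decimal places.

0.84

Bi-213: 980 × (1/2)^(17.6/45.6) = 980 × (1/2)^0.38596 ≈ 749.96 cpm.
C-11: 1620 × (1/2)^(17.6/20.4) = 1620 × (1/2)^0.86275 ≈ 890.85 cpm.
Ratio ≈ 749.96 / 890.85 ≈ 0.84185.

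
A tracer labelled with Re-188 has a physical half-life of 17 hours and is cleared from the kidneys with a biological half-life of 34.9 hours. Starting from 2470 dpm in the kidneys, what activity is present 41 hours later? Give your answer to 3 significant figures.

1/t_eff = 1/t_phys + 1/t_biol = 1/17 + 1/34.9 = 0.087477 per hour.
t_eff = 17 × 34.9 / (17 + 34.9) ≈ 11.432 hours.
Remaining = 2470 × (1/2)^(41/11.432) = 2470 × (1/2)^3.5865 ≈ 205.61 dpm.

206 dpm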